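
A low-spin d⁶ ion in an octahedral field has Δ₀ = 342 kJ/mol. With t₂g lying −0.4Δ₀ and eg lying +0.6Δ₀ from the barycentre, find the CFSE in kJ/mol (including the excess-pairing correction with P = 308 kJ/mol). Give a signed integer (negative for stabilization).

Electron filling gives t₂g⁶ eg⁰.
The orbital stabilization is -2.4Δ₀ = -2.4 × 342 = -821 kJ/mol.
Relative to high-spin t₂g⁴ eg² (1 paired), the low-spin configuration has 2 additional pairs, contributing +2 × 308 = +616 kJ/mol.
Overall CFSE = -821 + 616 = -205 kJ/mol.

-205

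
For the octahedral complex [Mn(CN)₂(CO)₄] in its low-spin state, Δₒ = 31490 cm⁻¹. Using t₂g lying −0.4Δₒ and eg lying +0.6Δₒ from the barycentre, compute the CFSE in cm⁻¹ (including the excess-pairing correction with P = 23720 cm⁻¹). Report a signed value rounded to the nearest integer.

-15540

Ligand charges: 2×(-1) from CN⁻ and 4×(+0) from CO sum to -2; with overall charge +0, Mn is +2.
Mn²⁺: group 7, so d-count = 7 − 2 = 5.
The d⁵ electrons fill as t₂g⁵ eg⁰.
Orbital CFSE = 5(-0.4) + 0(0.6) = -2.0Δₒ = -2.0 × 31490 = -62980 cm⁻¹.
Relative to high-spin t₂g³ eg² (0 paired), the low-spin configuration has 2 additional pairs, contributing +2 × 23720 = +47440 cm⁻¹.
Combining: -62980 + 47440 = -15540 cm⁻¹.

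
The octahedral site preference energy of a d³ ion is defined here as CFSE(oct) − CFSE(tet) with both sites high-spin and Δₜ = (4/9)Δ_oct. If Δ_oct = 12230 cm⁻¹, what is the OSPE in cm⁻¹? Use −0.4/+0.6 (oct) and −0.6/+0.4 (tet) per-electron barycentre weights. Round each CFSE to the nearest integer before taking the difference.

-10328

Octahedral (high-spin): t₂g³ eg⁰, CFSE = 3(−0.4) + 0(+0.6) = -1.2Δ_oct = -1.2 × 12230 = -14676 cm⁻¹.
Tetrahedral e² t₂¹ gives -0.8Δₜ = -0.8 × (4/9) × 12230 = -4348 cm⁻¹.
OSPE = -14676 − (-4348) = -10328 cm⁻¹.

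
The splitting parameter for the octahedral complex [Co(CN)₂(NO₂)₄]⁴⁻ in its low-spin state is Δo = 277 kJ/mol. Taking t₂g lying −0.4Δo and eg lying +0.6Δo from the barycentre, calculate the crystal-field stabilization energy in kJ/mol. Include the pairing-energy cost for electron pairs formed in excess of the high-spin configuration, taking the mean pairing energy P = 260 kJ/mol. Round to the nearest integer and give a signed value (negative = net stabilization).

Ligand charges: 2×(-1) from CN⁻ and 4×(-1) from NO₂⁻ sum to -6; with overall charge -4, Co is +2.
Group 9 minus oxidation state +2 gives a d⁷ configuration for Co²⁺.
Configuration: t₂g⁶ eg¹.
CFSE(orbital) = 6×(-0.4Δo) + 1×(0.6Δo) = -1.8Δo; with Δo = 277 kJ/mol that is -499 kJ/mol.
Relative to high-spin t₂g⁵ eg² (2 paired), the low-spin configuration has 1 additional pair, contributing +1 × 260 = +260 kJ/mol.
Net CFSE = -499 + 260 = -239 kJ/mol.

-239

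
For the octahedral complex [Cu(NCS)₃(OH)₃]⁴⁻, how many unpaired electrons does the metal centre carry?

Ligand charges: 3×(-1) from NCS⁻ and 3×(-1) from OH⁻ sum to -6; with overall charge -4, Cu is +2.
Group 11 minus oxidation state +2 gives a d⁹ configuration for Cu²⁺.
Configuration: t2g^6 e_g^3, giving 1 unpaired electron.

1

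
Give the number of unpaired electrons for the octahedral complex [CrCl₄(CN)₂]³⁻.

Ligand charges: 4×(-1) from Cl⁻ and 2×(-1) from CN⁻ sum to -6; with overall charge -3, Cr is +3.
Group 6 minus oxidation state +3 gives a d³ configuration for Cr³⁺.
Configuration: t2g^3 e_g^0, giving 3 unpaired electrons.

3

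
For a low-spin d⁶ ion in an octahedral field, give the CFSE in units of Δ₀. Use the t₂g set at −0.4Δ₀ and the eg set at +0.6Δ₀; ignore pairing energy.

Configuration: t₂g⁶ eg⁰.
CFSE = 6(-0.4Δ₀) + 0(0.6Δ₀) = -2.4Δ₀ + 0.0Δ₀ = -2.4Δ₀.

-2.4 Δ₀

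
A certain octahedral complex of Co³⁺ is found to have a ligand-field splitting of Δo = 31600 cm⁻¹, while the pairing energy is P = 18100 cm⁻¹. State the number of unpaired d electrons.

0

Group 9 minus oxidation state +3 gives a d⁶ configuration for Co³⁺.
With Δo > P the complex is low-spin.
Filling d⁶ accordingly: t2g^6 e_g^0.
Unpaired electrons: 0.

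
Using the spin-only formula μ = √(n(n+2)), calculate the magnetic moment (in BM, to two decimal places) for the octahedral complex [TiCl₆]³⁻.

Each Cl⁻ contributes -1; 6 × (-1) = -6. With overall charge -3, Ti is in the +3 oxidation state.
Group 4 minus oxidation state +3 gives a d¹ configuration for Ti³⁺.
Configuration: t₂g¹ eg⁰ → 1 unpaired electron.
μ(spin-only) = √[1(1+2)] = √3 ≈ 1.73 BM.

1.73 BM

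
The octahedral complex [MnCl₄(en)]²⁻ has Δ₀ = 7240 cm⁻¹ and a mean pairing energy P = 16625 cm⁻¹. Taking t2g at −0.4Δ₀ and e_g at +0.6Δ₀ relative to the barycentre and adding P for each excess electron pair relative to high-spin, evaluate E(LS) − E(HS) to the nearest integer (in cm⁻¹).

Ligand charges: 4×(-1) from Cl⁻ and 1×(+0) from en sum to -4; with overall charge -2, Mn is +2.
Mn sits in group 7; removing 2 electrons leaves Mn²⁺ with 7 − 2 = 5 d electrons.
High-spin: t2g^3 e_g^2, CFSE = 0.0Δ₀ = 0 cm⁻¹.
Low-spin t2g^5 e_g^0 gives -2.0Δ₀ = -14480 cm⁻¹, but forming 2 extra pairs costs 2P = 33250 cm⁻¹, so E(LS) = -14480 + 33250 = 18770 cm⁻¹.
The difference is 18770 − (0) = 18770 cm⁻¹, so high-spin lies lower.

18770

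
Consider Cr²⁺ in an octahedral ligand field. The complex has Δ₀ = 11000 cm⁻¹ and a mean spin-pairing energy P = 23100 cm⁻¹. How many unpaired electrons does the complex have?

4

Group 6 minus oxidation state +2 gives a d⁴ configuration for Cr²⁺.
Here Δ₀ < P (11000 < 23100), so the high-spin state is favoured.
Configuration: t₂g³ eg¹.
Unpaired electrons: 4.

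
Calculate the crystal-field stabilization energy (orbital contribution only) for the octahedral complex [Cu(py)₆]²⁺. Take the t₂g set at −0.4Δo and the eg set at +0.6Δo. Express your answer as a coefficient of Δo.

py is neutral, so the +2 overall charge sits on Cu: oxidation state +2.
Cu sits in group 11; removing 2 electrons leaves Cu²⁺ with 11 − 2 = 9 d electrons.
For octahedral d⁹ the high- and low-spin configurations coincide.
Configuration: t₂g⁶ eg³.
CFSE = 6(-0.4Δo) + 3(0.6Δo) = -2.4Δo + 1.8Δo = -0.6Δo.

-0.6 Δo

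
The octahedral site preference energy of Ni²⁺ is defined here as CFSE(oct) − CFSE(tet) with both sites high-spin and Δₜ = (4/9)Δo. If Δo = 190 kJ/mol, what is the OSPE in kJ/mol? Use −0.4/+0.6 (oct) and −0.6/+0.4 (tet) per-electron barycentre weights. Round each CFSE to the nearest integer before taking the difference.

-160

Ni²⁺: group 10, so d-count = 10 − 2 = 8.
Octahedral (high-spin): t2g^6 e_g^2, CFSE = 6(−0.4) + 2(+0.6) = -1.2Δo = -1.2 × 190 = -228 kJ/mol.
Tetrahedral: e^4 t2^4, CFSE = 4(−0.6) + 4(+0.4) = -0.8Δₜ = -0.8 × (4/9) × 190 = -68 kJ/mol.
OSPE = -228 − (-68) = -160 kJ/mol.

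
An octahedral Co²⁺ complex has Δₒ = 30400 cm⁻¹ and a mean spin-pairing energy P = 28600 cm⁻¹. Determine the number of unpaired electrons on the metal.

Co²⁺: group 9, so d-count = 9 − 2 = 7.
Here Δₒ > P (30400 > 28600), so the low-spin state is favoured.
That gives t₂g⁶ eg¹.
Unpaired electrons: 1.

1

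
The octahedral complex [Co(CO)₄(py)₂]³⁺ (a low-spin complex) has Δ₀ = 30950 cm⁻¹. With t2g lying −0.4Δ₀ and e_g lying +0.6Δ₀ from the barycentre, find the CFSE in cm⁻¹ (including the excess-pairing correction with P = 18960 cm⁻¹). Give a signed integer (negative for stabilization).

Ligand charges: 4×(+0) from CO and 2×(+0) from py sum to +0; with overall charge +3, Co is +3.
Co³⁺: group 9, so d-count = 9 − 3 = 6.
The d⁶ electrons fill as t2g^6 e_g^0.
CFSE(orbital) = 6×(-0.4Δ₀) + 0×(0.6Δ₀) = -2.4Δ₀; with Δ₀ = 30950 cm⁻¹ that is -74280 cm⁻¹.
High-spin d⁶ would be t2g^4 e_g^2 with 1 pair; low-spin has 3, so 2 excess pairs cost +2P = +37920 cm⁻¹.
Net CFSE = -74280 + 37920 = -36360 cm⁻¹.

-36360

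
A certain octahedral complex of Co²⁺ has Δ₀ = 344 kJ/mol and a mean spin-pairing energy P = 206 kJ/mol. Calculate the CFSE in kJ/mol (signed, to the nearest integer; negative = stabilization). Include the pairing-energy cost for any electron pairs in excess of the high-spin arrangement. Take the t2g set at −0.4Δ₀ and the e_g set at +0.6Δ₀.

-413

Co is in group 9, so Co²⁺ is d⁷ (9 − 2 = 7).
Here Δ₀ > P (344 > 206), so the low-spin state is favoured.
Filling d⁷ accordingly: t2g^6 e_g^1.
Orbital CFSE = -1.8Δ₀ = -1.8 × 344 = -619 kJ/mol.
Excess pairs vs high-spin: 3 − 2 = 1; pairing cost = +206 kJ/mol.
Net CFSE = -619 + 206 = -413 kJ/mol.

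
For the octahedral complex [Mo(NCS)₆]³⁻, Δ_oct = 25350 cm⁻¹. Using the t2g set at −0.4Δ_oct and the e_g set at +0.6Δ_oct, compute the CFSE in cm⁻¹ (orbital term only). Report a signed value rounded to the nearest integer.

Each NCS⁻ contributes -1; 6 × (-1) = -6. With overall charge -3, Mo is in the +3 oxidation state.
Mo is in group 6, so Mo³⁺ is d³ (6 − 3 = 3).
Electron filling gives t2g^3 e_g^0.
Orbital CFSE = 3(-0.4) + 0(0.6) = -1.2Δ_oct = -1.2 × 25350 = -30420 cm⁻¹.

-30420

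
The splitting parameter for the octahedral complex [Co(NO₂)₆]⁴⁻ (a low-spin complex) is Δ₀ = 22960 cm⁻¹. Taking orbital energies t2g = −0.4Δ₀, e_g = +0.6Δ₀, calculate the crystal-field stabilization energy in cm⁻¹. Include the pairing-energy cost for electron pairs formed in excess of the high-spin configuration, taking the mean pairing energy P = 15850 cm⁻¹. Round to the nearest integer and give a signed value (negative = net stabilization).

Each NO₂⁻ contributes -1; 6 × (-1) = -6. With overall charge -4, Co is in the +2 oxidation state.
Co sits in group 9; removing 2 electrons leaves Co²⁺ with 9 − 2 = 7 d electrons.
Configuration: t2g^6 e_g^1.
Orbital CFSE = 6(-0.4) + 1(0.6) = -1.8Δ₀ = -1.8 × 22960 = -41328 cm⁻¹.
Pairing penalty: 3 pairs vs 2 in the high-spin reference → 1 extra × P = 15850 cm⁻¹.
Overall CFSE = -41328 + 15850 = -25478 cm⁻¹.

-25478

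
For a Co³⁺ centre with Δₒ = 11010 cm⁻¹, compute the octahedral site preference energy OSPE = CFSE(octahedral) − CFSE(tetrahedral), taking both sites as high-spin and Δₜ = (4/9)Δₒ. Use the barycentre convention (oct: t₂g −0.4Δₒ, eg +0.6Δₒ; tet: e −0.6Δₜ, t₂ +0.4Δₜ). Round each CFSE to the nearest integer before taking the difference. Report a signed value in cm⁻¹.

-1468

Co sits in group 9; removing 3 electrons leaves Co³⁺ with 9 − 3 = 6 d electrons.
Octahedral high-spin t₂g⁴ eg²: CFSE = -0.4 × 11010 = -4404 cm⁻¹.
Tetrahedral e³ t₂³ gives -0.6Δₜ = -0.6 × (4/9) × 11010 = -2936 cm⁻¹.
OSPE = CFSE(oct) − CFSE(tet) = -4404 − (-2936) = -1468 cm⁻¹.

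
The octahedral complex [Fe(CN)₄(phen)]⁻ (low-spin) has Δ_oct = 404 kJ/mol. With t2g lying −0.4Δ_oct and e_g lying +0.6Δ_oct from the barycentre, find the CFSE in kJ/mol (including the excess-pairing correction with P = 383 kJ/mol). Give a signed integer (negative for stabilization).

-42

Ligand charges: 4×(-1) from CN⁻ and 1×(+0) from phen sum to -4; with overall charge -1, Fe is +3.
Group 8 minus oxidation state +3 gives a d⁵ configuration for Fe³⁺.
Configuration: t2g^5 e_g^0.
Orbital CFSE = 5(-0.4) + 0(0.6) = -2.0Δ_oct = -2.0 × 404 = -808 kJ/mol.
Relative to high-spin t2g^3 e_g^2 (0 paired), the low-spin configuration has 2 additional pairs, contributing +2 × 383 = +766 kJ/mol.
Net CFSE = -808 + 766 = -42 kJ/mol.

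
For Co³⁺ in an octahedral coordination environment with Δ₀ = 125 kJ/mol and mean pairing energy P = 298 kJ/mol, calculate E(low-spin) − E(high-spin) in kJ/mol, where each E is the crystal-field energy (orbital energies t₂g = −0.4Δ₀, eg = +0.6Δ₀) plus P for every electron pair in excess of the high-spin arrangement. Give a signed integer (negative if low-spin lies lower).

346

Co³⁺: group 9, so d-count = 9 − 3 = 6.
High-spin: t₂g⁴ eg², CFSE = -0.4Δ₀ = -50 kJ/mol.
Low-spin: t₂g⁶ eg⁰, orbital CFSE = -2.4Δ₀ = -300 kJ/mol; plus 2 excess pairs × P = +596 kJ/mol; total 296 kJ/mol.
Thus E(LS) − E(HS) = 346 kJ/mol.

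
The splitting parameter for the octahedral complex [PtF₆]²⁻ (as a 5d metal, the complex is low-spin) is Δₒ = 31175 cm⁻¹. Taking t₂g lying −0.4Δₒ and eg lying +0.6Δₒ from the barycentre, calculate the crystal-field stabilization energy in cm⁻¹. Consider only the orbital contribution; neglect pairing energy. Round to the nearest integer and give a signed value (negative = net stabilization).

Each F⁻ contributes -1; 6 × (-1) = -6. With overall charge -2, Pt is in the +4 oxidation state.
Pt⁴⁺: group 10, so d-count = 10 − 4 = 6.
The d⁶ electrons fill as t₂g⁶ eg⁰.
CFSE(orbital) = 6×(-0.4Δₒ) + 0×(0.6Δₒ) = -2.4Δₒ; with Δₒ = 31175 cm⁻¹ that is -74820 cm⁻¹.

-74820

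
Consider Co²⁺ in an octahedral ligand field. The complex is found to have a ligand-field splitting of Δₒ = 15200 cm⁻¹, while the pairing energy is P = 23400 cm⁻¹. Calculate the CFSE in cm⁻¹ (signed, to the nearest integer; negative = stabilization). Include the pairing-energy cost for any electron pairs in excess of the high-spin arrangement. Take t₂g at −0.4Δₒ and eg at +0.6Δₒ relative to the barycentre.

-12160

Group 9 minus oxidation state +2 gives a d⁷ configuration for Co²⁺.
Δₒ < P, so pairing is avoided: the ground state is high-spin.
That gives t₂g⁵ eg².
Orbital CFSE = -0.8Δₒ = -0.8 × 15200 = -12160 cm⁻¹.
High-spin has no excess pairs, so no pairing correction applies.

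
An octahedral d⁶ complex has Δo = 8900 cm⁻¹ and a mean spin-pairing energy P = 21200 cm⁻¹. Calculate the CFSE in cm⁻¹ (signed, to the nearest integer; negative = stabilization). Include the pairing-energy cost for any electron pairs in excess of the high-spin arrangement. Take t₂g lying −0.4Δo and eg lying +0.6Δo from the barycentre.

-3560

Δo < P, so pairing is avoided: the ground state is high-spin.
That gives t₂g⁴ eg².
Orbital CFSE = -0.4Δo = -0.4 × 8900 = -3560 cm⁻¹.
High-spin has no excess pairs, so no pairing correction applies.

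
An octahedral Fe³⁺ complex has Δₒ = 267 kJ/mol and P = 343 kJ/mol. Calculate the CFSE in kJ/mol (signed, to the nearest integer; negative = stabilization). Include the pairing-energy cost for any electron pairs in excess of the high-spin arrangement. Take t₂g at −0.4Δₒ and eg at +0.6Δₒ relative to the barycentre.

Fe³⁺: group 8, so d-count = 8 − 3 = 5.
With Δₒ < P the complex is high-spin.
Filling d⁵ accordingly: t₂g³ eg².
Orbital CFSE = 0.0Δₒ = 0.0 × 267 = 0 kJ/mol.
High-spin has no excess pairs, so no pairing correction applies.

0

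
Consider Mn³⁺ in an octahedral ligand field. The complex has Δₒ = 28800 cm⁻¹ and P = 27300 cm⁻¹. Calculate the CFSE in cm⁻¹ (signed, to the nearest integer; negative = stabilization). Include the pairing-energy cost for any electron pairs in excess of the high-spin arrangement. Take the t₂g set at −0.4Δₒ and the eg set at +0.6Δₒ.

-18780

Mn sits in group 7; removing 3 electrons leaves Mn³⁺ with 7 − 3 = 4 d electrons.
Here Δₒ > P (28800 > 27300), so the low-spin state is favoured.
Filling d⁴ accordingly: t₂g⁴ eg⁰.
Orbital CFSE = -1.6Δₒ = -1.6 × 28800 = -46080 cm⁻¹.
Excess pairs vs high-spin: 1 − 0 = 1; pairing cost = +27300 cm⁻¹.
Net CFSE = -46080 + 27300 = -18780 cm⁻¹.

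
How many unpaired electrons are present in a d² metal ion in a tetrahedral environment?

2

Tetrahedral fields are weak (Δₜ ≈ 4/9 Δₒ), so electrons fill high-spin.
Configuration: e² t₂⁰, giving 2 unpaired electrons.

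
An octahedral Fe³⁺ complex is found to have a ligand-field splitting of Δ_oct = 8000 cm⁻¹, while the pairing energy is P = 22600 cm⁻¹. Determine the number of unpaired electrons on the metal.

5

Fe is in group 8, so Fe³⁺ is d⁵ (8 − 3 = 5).
Since Δ_oct = 8000 cm⁻¹ < P = 22600 cm⁻¹, the complex adopts the high-spin configuration.
Configuration: t2g^3 e_g^2.
Unpaired electrons: 5.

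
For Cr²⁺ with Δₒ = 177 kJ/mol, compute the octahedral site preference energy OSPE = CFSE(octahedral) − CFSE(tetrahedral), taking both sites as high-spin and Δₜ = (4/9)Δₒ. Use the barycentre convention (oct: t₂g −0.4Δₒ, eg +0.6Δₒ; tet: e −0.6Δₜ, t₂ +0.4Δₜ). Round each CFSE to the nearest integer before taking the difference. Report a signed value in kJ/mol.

Cr²⁺: group 6, so d-count = 6 − 2 = 4.
Octahedral high-spin t₂g³ eg¹: CFSE = -0.6 × 177 = -106 kJ/mol.
Tetrahedral e² t₂² gives -0.4Δₜ = -0.4 × (4/9) × 177 = -31 kJ/mol.
Subtracting, OSPE = -106 − (-31) = -75 kJ/mol.

-75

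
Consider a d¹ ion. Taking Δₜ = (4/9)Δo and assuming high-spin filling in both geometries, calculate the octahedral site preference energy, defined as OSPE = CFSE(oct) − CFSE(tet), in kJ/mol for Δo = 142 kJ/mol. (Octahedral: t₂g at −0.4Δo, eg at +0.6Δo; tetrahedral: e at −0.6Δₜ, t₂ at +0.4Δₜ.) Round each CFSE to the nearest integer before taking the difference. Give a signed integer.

Octahedral high-spin t₂g¹ eg⁰: CFSE = -0.4 × 142 = -57 kJ/mol.
Tetrahedral e¹ t₂⁰ gives -0.6Δₜ = -0.6 × (4/9) × 142 = -38 kJ/mol.
Subtracting, OSPE = -57 − (-38) = -19 kJ/mol.

-19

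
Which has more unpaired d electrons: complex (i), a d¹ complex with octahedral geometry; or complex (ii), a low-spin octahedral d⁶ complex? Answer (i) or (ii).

(i)

(i): t₂g¹ eg⁰ → 1 unpaired.
(ii): t2g^6 e_g^0 → 0 unpaired.
So (i) has more unpaired electrons.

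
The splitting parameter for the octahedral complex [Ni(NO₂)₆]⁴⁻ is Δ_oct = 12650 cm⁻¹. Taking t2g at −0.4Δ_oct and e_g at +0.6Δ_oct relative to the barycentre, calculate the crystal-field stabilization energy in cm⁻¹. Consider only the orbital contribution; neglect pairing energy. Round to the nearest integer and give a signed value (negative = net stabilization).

Each NO₂⁻ contributes -1; 6 × (-1) = -6. With overall charge -4, Ni is in the +2 oxidation state.
Ni sits in group 10; removing 2 electrons leaves Ni²⁺ with 10 − 2 = 8 d electrons.
Electron filling gives t2g^6 e_g^2.
Orbital CFSE = 6(-0.4) + 2(0.6) = -1.2Δ_oct = -1.2 × 12650 = -15180 cm⁻¹.

-15180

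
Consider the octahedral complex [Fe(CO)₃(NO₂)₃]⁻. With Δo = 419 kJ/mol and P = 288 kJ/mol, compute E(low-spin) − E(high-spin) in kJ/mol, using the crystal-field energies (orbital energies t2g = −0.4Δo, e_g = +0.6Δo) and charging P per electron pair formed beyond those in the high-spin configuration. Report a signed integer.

Ligand charges: 3×(+0) from CO and 3×(-1) from NO₂⁻ sum to -3; with overall charge -1, Fe is +2.
Group 8 minus oxidation state +2 gives a d⁶ configuration for Fe²⁺.
High-spin: t2g^4 e_g^2, CFSE = -0.4Δo = -168 kJ/mol.
Low-spin t2g^6 e_g^0 gives -2.4Δo = -1006 kJ/mol, but forming 2 extra pairs costs 2P = 576 kJ/mol, so E(LS) = -1006 + 576 = -430 kJ/mol.
Thus E(LS) − E(HS) = -262 kJ/mol.

-262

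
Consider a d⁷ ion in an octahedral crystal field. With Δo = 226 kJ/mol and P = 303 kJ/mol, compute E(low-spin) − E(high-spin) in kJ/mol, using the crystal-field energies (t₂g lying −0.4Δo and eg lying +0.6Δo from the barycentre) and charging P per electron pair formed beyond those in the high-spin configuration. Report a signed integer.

High-spin d⁷ fills as t₂g⁵ eg² with CFSE 5(−0.4) + 2(+0.6) = -0.8Δo = -181 kJ/mol.
Low-spin t₂g⁶ eg¹ gives -1.8Δo = -407 kJ/mol, but forming 1 extra pair costs 1P = 303 kJ/mol, so E(LS) = -407 + 303 = -104 kJ/mol.
Thus E(LS) − E(HS) = 77 kJ/mol.

77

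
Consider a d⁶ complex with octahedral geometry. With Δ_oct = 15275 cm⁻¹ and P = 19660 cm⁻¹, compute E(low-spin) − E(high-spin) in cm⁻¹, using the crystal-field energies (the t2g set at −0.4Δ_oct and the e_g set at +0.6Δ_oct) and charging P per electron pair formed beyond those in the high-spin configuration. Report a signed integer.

In the high-spin limit (t2g^4 e_g^2) the orbital term is -0.4Δ_oct = -6110 cm⁻¹, with no excess pairing.
Low-spin t2g^6 e_g^0 gives -2.4Δ_oct = -36660 cm⁻¹, but forming 2 extra pairs costs 2P = 39320 cm⁻¹, so E(LS) = -36660 + 39320 = 2660 cm⁻¹.
Thus E(LS) − E(HS) = 8770 cm⁻¹.

8770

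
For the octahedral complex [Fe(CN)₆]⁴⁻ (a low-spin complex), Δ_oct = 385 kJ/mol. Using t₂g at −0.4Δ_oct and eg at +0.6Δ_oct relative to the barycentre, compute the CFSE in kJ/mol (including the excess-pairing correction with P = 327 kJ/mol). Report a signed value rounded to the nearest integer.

Each CN⁻ contributes -1; 6 × (-1) = -6. With overall charge -4, Fe is in the +2 oxidation state.
Fe is in group 8, so Fe²⁺ is d⁶ (8 − 2 = 6).
Configuration: t₂g⁶ eg⁰.
Orbital CFSE = 6(-0.4) + 0(0.6) = -2.4Δ_oct = -2.4 × 385 = -924 kJ/mol.
High-spin d⁶ would be t₂g⁴ eg² with 1 pair; low-spin has 3, so 2 excess pairs cost +2P = +654 kJ/mol.
Overall CFSE = -924 + 654 = -270 kJ/mol.

-270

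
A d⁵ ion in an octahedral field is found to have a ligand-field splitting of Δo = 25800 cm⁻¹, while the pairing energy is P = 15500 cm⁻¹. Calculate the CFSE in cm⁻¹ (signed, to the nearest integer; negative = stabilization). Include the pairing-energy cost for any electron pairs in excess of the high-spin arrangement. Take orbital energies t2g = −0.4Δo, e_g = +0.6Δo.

-20600

Δo > P, so pairing is preferred: the ground state is low-spin.
That gives t2g^5 e_g^0.
Orbital CFSE = -2.0Δo = -2.0 × 25800 = -51600 cm⁻¹.
Excess pairs vs high-spin: 2 − 0 = 2; pairing cost = +31000 cm⁻¹.
Net CFSE = -51600 + 31000 = -20600 cm⁻¹.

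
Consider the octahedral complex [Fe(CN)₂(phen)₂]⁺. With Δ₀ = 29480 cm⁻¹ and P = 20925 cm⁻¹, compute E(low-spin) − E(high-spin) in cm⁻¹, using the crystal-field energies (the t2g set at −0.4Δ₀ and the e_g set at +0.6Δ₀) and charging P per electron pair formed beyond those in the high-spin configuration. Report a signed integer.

Ligand charges: 2×(-1) from CN⁻ and 2×(+0) from phen sum to -2; with overall charge +1, Fe is +3.
Fe³⁺: group 8, so d-count = 8 − 3 = 5.
In the high-spin limit (t2g^3 e_g^2) the orbital term is 0.0Δ₀ = 0 cm⁻¹, with no excess pairing.
Low-spin: t2g^5 e_g^0, orbital CFSE = -2.0Δ₀ = -58960 cm⁻¹; plus 2 excess pairs × P = +41850 cm⁻¹; total -17110 cm⁻¹.
E(LS) − E(HS) = -17110 − (0) = -17110 cm⁻¹.

-17110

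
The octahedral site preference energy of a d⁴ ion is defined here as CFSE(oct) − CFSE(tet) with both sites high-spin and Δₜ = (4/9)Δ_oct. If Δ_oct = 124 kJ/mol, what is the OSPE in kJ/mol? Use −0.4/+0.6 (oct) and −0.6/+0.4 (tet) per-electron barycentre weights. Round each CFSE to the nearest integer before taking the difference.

-52

Octahedral high-spin t2g^3 e_g^1: CFSE = -0.6 × 124 = -74 kJ/mol.
Tetrahedral e^2 t2^2 gives -0.4Δₜ = -0.4 × (4/9) × 124 = -22 kJ/mol.
OSPE = CFSE(oct) − CFSE(tet) = -74 − (-22) = -52 kJ/mol.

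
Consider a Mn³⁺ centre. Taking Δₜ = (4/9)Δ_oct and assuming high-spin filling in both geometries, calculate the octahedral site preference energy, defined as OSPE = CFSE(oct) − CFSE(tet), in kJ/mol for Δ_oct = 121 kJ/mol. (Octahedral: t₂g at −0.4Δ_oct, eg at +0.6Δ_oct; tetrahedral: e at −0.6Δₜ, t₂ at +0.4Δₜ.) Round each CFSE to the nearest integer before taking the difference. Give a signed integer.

-51

Group 7 minus oxidation state +3 gives a d⁴ configuration for Mn³⁺.
In an octahedral site d⁴ (HS) is t₂g³ eg¹, giving CFSE(oct) = -0.6Δ_oct = -73 kJ/mol.
In a tetrahedral site the filling is e² t₂²: CFSE(tet) = -0.4Δₜ = -0.4 × (4/9)(121) = -22 kJ/mol.
OSPE = CFSE(oct) − CFSE(tet) = -73 − (-22) = -51 kJ/mol.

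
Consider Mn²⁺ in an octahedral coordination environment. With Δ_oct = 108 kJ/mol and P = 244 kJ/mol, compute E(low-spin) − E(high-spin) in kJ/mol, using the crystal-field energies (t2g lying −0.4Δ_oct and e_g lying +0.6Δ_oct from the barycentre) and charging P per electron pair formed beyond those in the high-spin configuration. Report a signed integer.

272

Mn sits in group 7; removing 2 electrons leaves Mn²⁺ with 7 − 2 = 5 d electrons.
High-spin d⁵ fills as t2g^3 e_g^2 with CFSE 3(−0.4) + 2(+0.6) = 0.0Δ_oct = 0 kJ/mol.
Low-spin t2g^5 e_g^0 gives -2.0Δ_oct = -216 kJ/mol, but forming 2 extra pairs costs 2P = 488 kJ/mol, so E(LS) = -216 + 488 = 272 kJ/mol.
Thus E(LS) − E(HS) = 272 kJ/mol.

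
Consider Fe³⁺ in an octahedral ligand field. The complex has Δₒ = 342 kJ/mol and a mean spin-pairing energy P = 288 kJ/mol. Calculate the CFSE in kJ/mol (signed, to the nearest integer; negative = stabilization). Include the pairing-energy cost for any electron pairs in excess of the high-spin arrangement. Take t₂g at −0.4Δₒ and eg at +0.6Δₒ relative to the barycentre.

-108

Fe³⁺: group 8, so d-count = 8 − 3 = 5.
With Δₒ > P the complex is low-spin.
That gives t₂g⁵ eg⁰.
Orbital CFSE = -2.0Δₒ = -2.0 × 342 = -684 kJ/mol.
Excess pairs vs high-spin: 2 − 0 = 2; pairing cost = +576 kJ/mol.
Net CFSE = -684 + 576 = -108 kJ/mol.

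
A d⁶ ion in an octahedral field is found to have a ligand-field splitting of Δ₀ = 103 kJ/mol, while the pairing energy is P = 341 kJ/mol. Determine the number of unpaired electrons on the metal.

4

Here Δ₀ < P (103 < 341), so the high-spin state is favoured.
Filling d⁶ accordingly: t₂g⁴ eg².
Unpaired electrons: 4.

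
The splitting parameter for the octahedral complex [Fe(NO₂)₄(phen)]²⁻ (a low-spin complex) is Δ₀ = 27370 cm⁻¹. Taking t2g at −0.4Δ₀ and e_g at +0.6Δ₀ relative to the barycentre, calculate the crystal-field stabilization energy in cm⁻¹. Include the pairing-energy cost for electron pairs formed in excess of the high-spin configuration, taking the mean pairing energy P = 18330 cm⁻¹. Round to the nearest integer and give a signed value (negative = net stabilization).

-29028

Ligand charges: 4×(-1) from NO₂⁻ and 1×(+0) from phen sum to -4; with overall charge -2, Fe is +2.
Fe²⁺: group 8, so d-count = 8 − 2 = 6.
The d⁶ electrons fill as t2g^6 e_g^0.
Orbital CFSE = 6(-0.4) + 0(0.6) = -2.4Δ₀ = -2.4 × 27370 = -65688 cm⁻¹.
Pairing penalty: 3 pairs vs 1 in the high-spin reference → 2 extra × P = 36660 cm⁻¹.
Combining: -65688 + 36660 = -29028 cm⁻¹.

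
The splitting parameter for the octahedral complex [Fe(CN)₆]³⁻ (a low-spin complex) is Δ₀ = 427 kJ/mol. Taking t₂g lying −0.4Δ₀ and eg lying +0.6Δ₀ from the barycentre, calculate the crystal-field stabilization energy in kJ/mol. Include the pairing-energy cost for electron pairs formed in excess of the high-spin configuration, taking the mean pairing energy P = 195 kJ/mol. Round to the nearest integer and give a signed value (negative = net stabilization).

-464

Each CN⁻ contributes -1; 6 × (-1) = -6. With overall charge -3, Fe is in the +3 oxidation state.
Fe³⁺: group 8, so d-count = 8 − 3 = 5.
Electron filling gives t₂g⁵ eg⁰.
Orbital CFSE = 5(-0.4) + 0(0.6) = -2.0Δ₀ = -2.0 × 427 = -854 kJ/mol.
High-spin d⁵ would be t₂g³ eg² with 0 pairs; low-spin has 2, so 2 excess pairs cost +2P = +390 kJ/mol.
Overall CFSE = -854 + 390 = -464 kJ/mol.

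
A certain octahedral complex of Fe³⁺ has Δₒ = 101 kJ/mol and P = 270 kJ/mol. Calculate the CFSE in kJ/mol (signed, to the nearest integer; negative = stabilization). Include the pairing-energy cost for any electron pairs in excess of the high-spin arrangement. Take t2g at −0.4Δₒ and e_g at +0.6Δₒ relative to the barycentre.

0

Fe³⁺: group 8, so d-count = 8 − 3 = 5.
Δₒ < P, so pairing is avoided: the ground state is high-spin.
Filling d⁵ accordingly: t2g^3 e_g^2.
Orbital CFSE = 0.0Δₒ = 0.0 × 101 = 0 kJ/mol.
High-spin has no excess pairs, so no pairing correction applies.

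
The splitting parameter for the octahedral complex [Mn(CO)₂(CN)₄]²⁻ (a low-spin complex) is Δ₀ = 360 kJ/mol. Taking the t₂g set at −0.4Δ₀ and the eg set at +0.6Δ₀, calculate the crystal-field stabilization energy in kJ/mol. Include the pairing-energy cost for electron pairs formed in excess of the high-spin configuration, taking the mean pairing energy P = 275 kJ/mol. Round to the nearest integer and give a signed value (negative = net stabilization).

-170

Ligand charges: 2×(+0) from CO and 4×(-1) from CN⁻ sum to -4; with overall charge -2, Mn is +2.
Mn²⁺: group 7, so d-count = 7 − 2 = 5.
The d⁵ electrons fill as t₂g⁵ eg⁰.
The orbital stabilization is -2.0Δ₀ = -2.0 × 360 = -720 kJ/mol.
Relative to high-spin t₂g³ eg² (0 paired), the low-spin configuration has 2 additional pairs, contributing +2 × 275 = +550 kJ/mol.
Overall CFSE = -720 + 550 = -170 kJ/mol.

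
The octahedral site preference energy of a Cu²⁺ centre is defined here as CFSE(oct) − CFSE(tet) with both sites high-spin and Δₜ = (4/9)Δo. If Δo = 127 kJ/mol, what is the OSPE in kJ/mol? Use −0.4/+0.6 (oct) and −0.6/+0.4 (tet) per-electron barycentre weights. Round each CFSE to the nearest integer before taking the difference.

Cu sits in group 11; removing 2 electrons leaves Cu²⁺ with 11 − 2 = 9 d electrons.
Octahedral high-spin t₂g⁶ eg³: CFSE = -0.6 × 127 = -76 kJ/mol.
Tetrahedral e⁴ t₂⁵ gives -0.4Δₜ = -0.4 × (4/9) × 127 = -23 kJ/mol.
Subtracting, OSPE = -76 − (-23) = -53 kJ/mol.

-53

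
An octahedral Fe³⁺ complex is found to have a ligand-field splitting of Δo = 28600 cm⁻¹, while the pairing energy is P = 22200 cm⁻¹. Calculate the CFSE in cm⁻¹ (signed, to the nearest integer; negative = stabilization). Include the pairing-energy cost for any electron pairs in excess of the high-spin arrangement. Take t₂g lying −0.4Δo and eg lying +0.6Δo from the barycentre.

-12800

Fe is in group 8, so Fe³⁺ is d⁵ (8 − 3 = 5).
Here Δo > P (28600 > 22200), so the low-spin state is favoured.
Filling d⁵ accordingly: t₂g⁵ eg⁰.
Orbital CFSE = -2.0Δo = -2.0 × 28600 = -57200 cm⁻¹.
Excess pairs vs high-spin: 2 − 0 = 2; pairing cost = +44400 cm⁻¹.
Net CFSE = -57200 + 44400 = -12800 cm⁻¹.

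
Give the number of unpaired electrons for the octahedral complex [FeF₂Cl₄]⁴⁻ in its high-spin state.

4

Ligand charges: 2×(-1) from F⁻ and 4×(-1) from Cl⁻ sum to -6; with overall charge -4, Fe is +2.
Fe sits in group 8; removing 2 electrons leaves Fe²⁺ with 8 − 2 = 6 d electrons.
Configuration: t2g^4 e_g^2, giving 4 unpaired electrons.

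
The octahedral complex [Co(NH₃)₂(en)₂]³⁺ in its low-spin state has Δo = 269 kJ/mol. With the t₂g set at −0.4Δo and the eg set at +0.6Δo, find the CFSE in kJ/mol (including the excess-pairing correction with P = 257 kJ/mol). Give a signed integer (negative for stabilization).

-132

Ligand charges: 2×(+0) from NH₃ and 2×(+0) from en sum to +0; with overall charge +3, Co is +3.
Co sits in group 9; removing 3 electrons leaves Co³⁺ with 9 − 3 = 6 d electrons.
The d⁶ electrons fill as t₂g⁶ eg⁰.
The orbital stabilization is -2.4Δo = -2.4 × 269 = -646 kJ/mol.
High-spin d⁶ would be t₂g⁴ eg² with 1 pair; low-spin has 3, so 2 excess pairs cost +2P = +514 kJ/mol.
Net CFSE = -646 + 514 = -132 kJ/mol.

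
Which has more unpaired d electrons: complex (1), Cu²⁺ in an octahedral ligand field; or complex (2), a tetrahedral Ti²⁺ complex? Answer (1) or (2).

(2)

(1): Cu²⁺: group 11, so d-count = 11 − 2 = 9; t₂g⁶ eg³ → 1 unpaired.
(2): Ti²⁺: group 4, so d-count = 4 − 2 = 2; Tetrahedral fields are weak (Δₜ ≈ 4/9 Δₒ), so electrons fill high-spin; e² t₂⁰ → 2 unpaired.
So (2) has more unpaired electrons.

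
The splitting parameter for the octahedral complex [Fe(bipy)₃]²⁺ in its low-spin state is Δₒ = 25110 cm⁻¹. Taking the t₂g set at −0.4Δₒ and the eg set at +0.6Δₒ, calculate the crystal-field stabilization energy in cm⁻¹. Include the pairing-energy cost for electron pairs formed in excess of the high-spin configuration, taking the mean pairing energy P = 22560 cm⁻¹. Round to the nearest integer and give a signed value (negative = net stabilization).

-15144

bipy is neutral, so the +2 overall charge sits on Fe: oxidation state +2.
Fe is in group 8, so Fe²⁺ is d⁶ (8 − 2 = 6).
Electron filling gives t₂g⁶ eg⁰.
CFSE(orbital) = 6×(-0.4Δₒ) + 0×(0.6Δₒ) = -2.4Δₒ; with Δₒ = 25110 cm⁻¹ that is -60264 cm⁻¹.
Pairing penalty: 3 pairs vs 1 in the high-spin reference → 2 extra × P = 45120 cm⁻¹.
Net CFSE = -60264 + 45120 = -15144 cm⁻¹.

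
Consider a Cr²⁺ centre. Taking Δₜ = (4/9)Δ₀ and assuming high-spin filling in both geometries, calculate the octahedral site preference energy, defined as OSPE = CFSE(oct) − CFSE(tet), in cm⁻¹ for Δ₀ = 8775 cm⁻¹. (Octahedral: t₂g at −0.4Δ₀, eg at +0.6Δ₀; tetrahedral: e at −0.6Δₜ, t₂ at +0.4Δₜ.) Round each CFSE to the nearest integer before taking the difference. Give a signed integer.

Cr²⁺: group 6, so d-count = 6 − 2 = 4.
Octahedral high-spin t2g^3 e_g^1: CFSE = -0.6 × 8775 = -5265 cm⁻¹.
Tetrahedral e^2 t2^2 gives -0.4Δₜ = -0.4 × (4/9) × 8775 = -1560 cm⁻¹.
OSPE = -5265 − (-1560) = -3705 cm⁻¹.

-3705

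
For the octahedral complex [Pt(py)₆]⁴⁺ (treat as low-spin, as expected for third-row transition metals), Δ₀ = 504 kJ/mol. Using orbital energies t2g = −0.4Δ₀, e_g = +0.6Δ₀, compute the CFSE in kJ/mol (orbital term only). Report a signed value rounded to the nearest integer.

py is neutral, so the +4 overall charge sits on Pt: oxidation state +4.
Group 10 minus oxidation state +4 gives a d⁶ configuration for Pt⁴⁺.
The d⁶ electrons fill as t2g^6 e_g^0.
Orbital CFSE = 6(-0.4) + 0(0.6) = -2.4Δ₀ = -2.4 × 504 = -1210 kJ/mol.

-1210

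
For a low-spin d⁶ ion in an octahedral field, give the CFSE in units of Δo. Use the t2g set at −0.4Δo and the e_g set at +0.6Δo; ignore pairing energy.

-2.4 Δo

Configuration: t2g^6 e_g^0.
CFSE = 6(-0.4Δo) + 0(0.6Δo) = -2.4Δo + 0.0Δo = -2.4Δo.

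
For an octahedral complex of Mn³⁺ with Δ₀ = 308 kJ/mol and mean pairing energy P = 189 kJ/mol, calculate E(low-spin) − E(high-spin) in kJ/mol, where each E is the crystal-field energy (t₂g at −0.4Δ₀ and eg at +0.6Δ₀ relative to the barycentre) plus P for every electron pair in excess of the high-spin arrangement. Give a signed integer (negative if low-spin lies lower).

Group 7 minus oxidation state +3 gives a d⁴ configuration for Mn³⁺.
High-spin: t₂g³ eg¹, CFSE = -0.6Δ₀ = -185 kJ/mol.
For low-spin the configuration is t₂g⁴ eg⁰: orbital energy -1.6 × 308 = -493 kJ/mol, and 1 additional pair relative to high-spin adds 189 kJ/mol, giving -304 kJ/mol.
The difference is -304 − (-185) = -119 kJ/mol, so low-spin lies lower.

-119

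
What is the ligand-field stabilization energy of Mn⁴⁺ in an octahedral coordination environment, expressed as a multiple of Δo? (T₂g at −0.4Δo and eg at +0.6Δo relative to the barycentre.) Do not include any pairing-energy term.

-1.2 Δo

Mn sits in group 7; removing 4 electrons leaves Mn⁴⁺ with 7 − 4 = 3 d electrons.
Configuration: t₂g³ eg⁰.
CFSE = 3(-0.4Δo) + 0(0.6Δo) = -1.2Δo + 0.0Δo = -1.2Δo.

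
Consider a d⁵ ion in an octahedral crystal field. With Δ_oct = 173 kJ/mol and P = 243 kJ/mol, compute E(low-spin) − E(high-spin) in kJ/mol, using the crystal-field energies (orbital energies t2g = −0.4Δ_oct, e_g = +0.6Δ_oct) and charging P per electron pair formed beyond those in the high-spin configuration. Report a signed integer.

140

In the high-spin limit (t2g^3 e_g^2) the orbital term is 0.0Δ_oct = 0 kJ/mol, with no excess pairing.
Low-spin: t2g^5 e_g^0, orbital CFSE = -2.0Δ_oct = -346 kJ/mol; plus 2 excess pairs × P = +486 kJ/mol; total 140 kJ/mol.
The difference is 140 − (0) = 140 kJ/mol, so high-spin lies lower.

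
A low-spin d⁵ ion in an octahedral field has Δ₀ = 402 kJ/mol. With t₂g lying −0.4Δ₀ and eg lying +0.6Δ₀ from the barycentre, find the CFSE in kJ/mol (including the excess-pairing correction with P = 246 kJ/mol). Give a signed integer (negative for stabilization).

The d⁵ electrons fill as t₂g⁵ eg⁰.
Orbital CFSE = 5(-0.4) + 0(0.6) = -2.0Δ₀ = -2.0 × 402 = -804 kJ/mol.
Relative to high-spin t₂g³ eg² (0 paired), the low-spin configuration has 2 additional pairs, contributing +2 × 246 = +492 kJ/mol.
Net CFSE = -804 + 492 = -312 kJ/mol.

-312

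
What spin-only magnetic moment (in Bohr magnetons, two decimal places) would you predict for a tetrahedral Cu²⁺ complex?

1.73 Bohr magnetons

Cu²⁺: group 11, so d-count = 11 − 2 = 9.
With tetrahedral geometry the complex is necessarily high-spin.
Configuration: e^4 t2^5 → 1 unpaired electron.
μ(spin-only) = √[1(1+2)] = √3 ≈ 1.73 Bohr magnetons.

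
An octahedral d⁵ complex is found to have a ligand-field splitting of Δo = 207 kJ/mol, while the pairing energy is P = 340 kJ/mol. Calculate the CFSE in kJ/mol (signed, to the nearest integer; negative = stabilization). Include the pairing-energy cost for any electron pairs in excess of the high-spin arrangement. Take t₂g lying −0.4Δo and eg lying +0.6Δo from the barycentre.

Δo < P, so pairing is avoided: the ground state is high-spin.
Configuration: t₂g³ eg².
Orbital CFSE = 0.0Δo = 0.0 × 207 = 0 kJ/mol.
High-spin has no excess pairs, so no pairing correction applies.

0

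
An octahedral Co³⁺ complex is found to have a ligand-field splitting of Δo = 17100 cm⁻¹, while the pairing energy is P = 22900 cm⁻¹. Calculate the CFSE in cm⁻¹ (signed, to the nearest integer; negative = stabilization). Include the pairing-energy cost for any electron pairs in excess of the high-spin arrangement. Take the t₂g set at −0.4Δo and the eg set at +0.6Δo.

Co³⁺: group 9, so d-count = 9 − 3 = 6.
Δo < P, so pairing is avoided: the ground state is high-spin.
Filling d⁶ accordingly: t₂g⁴ eg².
Orbital CFSE = -0.4Δo = -0.4 × 17100 = -6840 cm⁻¹.
High-spin has no excess pairs, so no pairing correction applies.

-6840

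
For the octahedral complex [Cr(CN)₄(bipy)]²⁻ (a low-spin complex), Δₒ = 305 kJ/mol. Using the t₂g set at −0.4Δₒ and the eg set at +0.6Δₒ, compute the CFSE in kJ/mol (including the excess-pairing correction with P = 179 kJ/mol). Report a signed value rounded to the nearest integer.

-309

Ligand charges: 4×(-1) from CN⁻ and 1×(+0) from bipy sum to -4; with overall charge -2, Cr is +2.
Group 6 minus oxidation state +2 gives a d⁴ configuration for Cr²⁺.
The d⁴ electrons fill as t₂g⁴ eg⁰.
The orbital stabilization is -1.6Δₒ = -1.6 × 305 = -488 kJ/mol.
High-spin d⁴ would be t₂g³ eg¹ with 0 pairs; low-spin has 1, so 1 excess pair costs +1P = +179 kJ/mol.
Overall CFSE = -488 + 179 = -309 kJ/mol.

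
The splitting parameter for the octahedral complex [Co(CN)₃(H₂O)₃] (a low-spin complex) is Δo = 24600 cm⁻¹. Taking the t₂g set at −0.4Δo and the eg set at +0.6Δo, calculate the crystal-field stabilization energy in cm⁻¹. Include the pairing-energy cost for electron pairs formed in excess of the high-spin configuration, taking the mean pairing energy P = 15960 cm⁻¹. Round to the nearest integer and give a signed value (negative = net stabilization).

-27120

Ligand charges: 3×(-1) from CN⁻ and 3×(+0) from H₂O sum to -3; with overall charge +0, Co is +3.
Co sits in group 9; removing 3 electrons leaves Co³⁺ with 9 − 3 = 6 d electrons.
The d⁶ electrons fill as t₂g⁶ eg⁰.
Orbital CFSE = 6(-0.4) + 0(0.6) = -2.4Δo = -2.4 × 24600 = -59040 cm⁻¹.
Relative to high-spin t₂g⁴ eg² (1 paired), the low-spin configuration has 2 additional pairs, contributing +2 × 15960 = +31920 cm⁻¹.
Combining: -59040 + 31920 = -27120 cm⁻¹.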